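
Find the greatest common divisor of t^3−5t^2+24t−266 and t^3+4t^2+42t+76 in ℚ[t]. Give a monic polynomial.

t^2+2t+38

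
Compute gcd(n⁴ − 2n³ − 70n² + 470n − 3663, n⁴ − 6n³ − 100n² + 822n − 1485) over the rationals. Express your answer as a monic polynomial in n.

By polynomial division,
  n⁴ − 2n³ − 70n² + 470n − 3663 = (n⁴ − 6n³ − 100n² + 822n − 1485) + (4n³ + 30n² − 352n − 2178)
  n⁴ − 6n³ − 100n² + 822n − 1485 = ((1/4)n − 27/8)(4n³ + 30n² − 352n − 2178) + ((357/4)n² + (357/2)n − 35343/4)
  4n³ + 30n² − 352n − 2178 = ((16/357)n + 88/357)((357/4)n² + (357/2)n − 35343/4) + (0)
Last nonzero remainder: (357/4)n² + (357/2)n − 35343/4. Dividing through by 357/4 gives the monic gcd n² + 2n − 99.

n² + 2n − 99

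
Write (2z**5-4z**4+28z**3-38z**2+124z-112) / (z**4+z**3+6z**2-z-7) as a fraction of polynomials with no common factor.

(2z**2-4z+16)/(z+1)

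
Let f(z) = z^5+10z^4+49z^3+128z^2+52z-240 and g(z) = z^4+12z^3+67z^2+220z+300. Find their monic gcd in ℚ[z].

Repeated division with remainder:
  z^5+10z^4+49z^3+128z^2+52z-240 = (z-2)(z^4+12z^3+67z^2+220z+300) + (6z^3+42z^2+192z+360)
  z^4+12z^3+67z^2+220z+300 = ((1/6)z+5/6)(6z^3+42z^2+192z+360) + (0)
Last nonzero remainder: 6z^3+42z^2+192z+360. Dividing through by 6 gives the monic gcd z^3+7z^2+32z+60.

z^3+7z^2+32z+60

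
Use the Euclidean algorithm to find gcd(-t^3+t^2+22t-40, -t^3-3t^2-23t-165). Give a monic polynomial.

t+5

Apply the Euclidean algorithm:
  -t^3+t^2+22t-40 = (-t^3-3t^2-23t-165) + (4t^2+45t+125)
  -t^3-3t^2-23t-165 = (-(1/4)t+33/16)(4t^2+45t+125) + (-(1353/16)t-6765/16)
  4t^2+45t+125 = (-(64/1353)t-400/1353)(-(1353/16)t-6765/16) + (0)
Last nonzero remainder: -(1353/16)t-6765/16. Dividing through by -1353/16 gives the monic gcd t+5.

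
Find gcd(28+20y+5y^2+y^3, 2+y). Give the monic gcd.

2+y

Repeated division with remainder:
  y^3+5y^2+20y+28 = (y^2+3y+14)(y+2) + (0)
The last nonzero remainder y+2 is already monic.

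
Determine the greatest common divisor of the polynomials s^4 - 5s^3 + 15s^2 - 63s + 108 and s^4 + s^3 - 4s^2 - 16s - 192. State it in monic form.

s^2 + s + 12

Euclidean algorithm in ℚ[s]:
  s^4 - 5s^3 + 15s^2 - 63s + 108 = (s^4 + s^3 - 4s^2 - 16s - 192) + (-6s^3 + 19s^2 - 47s + 300)
  s^4 + s^3 - 4s^2 - 16s - 192 = (-(1/6)s - 25/36)(-6s^3 + 19s^2 - 47s + 300) + ((49/36)s^2 + (49/36)s + 49/3)
  -6s^3 + 19s^2 - 47s + 300 = (-(216/49)s + 900/49)((49/36)s^2 + (49/36)s + 49/3) + (0)
Last nonzero remainder: (49/36)s^2 + (49/36)s + 49/3. Dividing through by 49/36 gives the monic gcd s^2 + s + 12.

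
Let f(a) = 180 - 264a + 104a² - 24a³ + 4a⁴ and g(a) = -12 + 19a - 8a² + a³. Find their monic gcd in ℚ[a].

3 - 4a + a²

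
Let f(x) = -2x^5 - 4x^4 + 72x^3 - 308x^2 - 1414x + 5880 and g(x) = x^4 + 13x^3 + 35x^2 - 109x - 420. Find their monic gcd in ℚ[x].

By polynomial division,
  -2x^5 - 4x^4 + 72x^3 - 308x^2 - 1414x + 5880 = (-2x + 22)(x^4 + 13x^3 + 35x^2 - 109x - 420) + (-144x^3 - 1296x^2 + 144x + 15120)
  x^4 + 13x^3 + 35x^2 - 109x - 420 = (-(1/144)x - 1/36)(-144x^3 - 1296x^2 + 144x + 15120) + (0)
Last nonzero remainder: -144x^3 - 1296x^2 + 144x + 15120. Dividing through by -144 gives the monic gcd x^3 + 9x^2 - x - 105.

x^3 + 9x^2 - x - 105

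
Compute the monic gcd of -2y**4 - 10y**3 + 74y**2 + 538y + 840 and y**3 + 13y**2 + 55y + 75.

y**2 + 8y + 15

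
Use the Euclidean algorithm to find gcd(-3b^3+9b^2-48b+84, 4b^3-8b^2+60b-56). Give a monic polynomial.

Repeated division with remainder:
  -3b^3+9b^2-48b+84 = (-3/4)(4b^3-8b^2+60b-56) + (3b^2-3b+42)
  4b^3-8b^2+60b-56 = ((4/3)b-4/3)(3b^2-3b+42) + (0)
Last nonzero remainder: 3b^2-3b+42. Dividing through by 3 gives the monic gcd b^2-b+14.

b^2-b+14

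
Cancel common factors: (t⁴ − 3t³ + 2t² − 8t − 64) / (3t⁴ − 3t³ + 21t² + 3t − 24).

(t² − 2t − 8)/(3t² − 3)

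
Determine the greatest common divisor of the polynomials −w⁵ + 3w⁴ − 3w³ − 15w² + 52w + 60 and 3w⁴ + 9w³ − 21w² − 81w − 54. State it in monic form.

w³ − 7w − 6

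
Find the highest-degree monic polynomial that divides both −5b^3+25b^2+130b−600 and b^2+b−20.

b^2+b−20

Repeated division with remainder:
  −5b^3+25b^2+130b−600 = (−5b+30)(b^2+b−20) + (0)
The last nonzero remainder b^2+b−20 is already monic.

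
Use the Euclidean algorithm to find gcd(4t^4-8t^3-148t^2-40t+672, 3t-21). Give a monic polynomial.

t-7

Repeated division with remainder:
  4t^4-8t^3-148t^2-40t+672 = ((4/3)t^3+(20/3)t^2-(8/3)t-32)(3t-21) + (0)
Last nonzero remainder: 3t-21. Dividing through by 3 gives the monic gcd t-7.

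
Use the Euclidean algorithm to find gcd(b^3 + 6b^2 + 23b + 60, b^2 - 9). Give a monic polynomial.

By polynomial division,
  b^3 + 6b^2 + 23b + 60 = (b + 6)(b^2 - 9) + (32b + 114)
  b^2 - 9 = ((1/32)b - 57/512)(32b + 114) + (945/256)
  32b + 114 = ((8192/945)b + 9728/315)(945/256) + (0)
The last nonzero remainder is the constant 945/256, so the polynomials are coprime and gcd = 1.

1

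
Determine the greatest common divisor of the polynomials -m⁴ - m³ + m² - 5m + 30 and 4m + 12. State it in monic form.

m + 3

By polynomial division,
  -m⁴ - m³ + m² - 5m + 30 = (-(1/4)m³ + (1/2)m² - (5/4)m + 5/2)(4m + 12) + (0)
Last nonzero remainder: 4m + 12. Dividing through by 4 gives the monic gcd m + 3.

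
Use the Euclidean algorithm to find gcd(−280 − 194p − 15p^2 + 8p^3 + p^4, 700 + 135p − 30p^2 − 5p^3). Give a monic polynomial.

−140 − 27p + 6p^2 + p^3

Euclidean algorithm in ℚ[p]:
  p^4 + 8p^3 − 15p^2 − 194p − 280 = (−(1/5)p − 2/5)(−5p^3 − 30p^2 + 135p + 700) + (0)
Last nonzero remainder: −5p^3 − 30p^2 + 135p + 700. Dividing through by −5 gives the monic gcd p^3 + 6p^2 − 27p − 140.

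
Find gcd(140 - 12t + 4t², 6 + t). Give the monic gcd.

Euclidean algorithm in ℚ[t]:
  4t² - 12t + 140 = (4t - 36)(t + 6) + (356)
  t + 6 = ((1/356)t + 3/178)(356) + (0)
The last nonzero remainder is the constant 356, so the polynomials are coprime and gcd = 1.

1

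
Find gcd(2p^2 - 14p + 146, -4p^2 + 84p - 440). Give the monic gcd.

Euclidean algorithm in ℚ[p]:
  2p^2 - 14p + 146 = (-1/2)(-4p^2 + 84p - 440) + (28p - 74)
  -4p^2 + 84p - 440 = (-(1/7)p + 257/98)(28p - 74) + (-12051/49)
  28p - 74 = (-(1372/12051)p + 3626/12051)(-12051/49) + (0)
The last nonzero remainder is the constant -12051/49, so the polynomials are coprime and gcd = 1.

1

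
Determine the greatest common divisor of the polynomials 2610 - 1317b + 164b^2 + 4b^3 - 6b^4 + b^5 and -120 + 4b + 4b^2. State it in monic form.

-30 + b + b^2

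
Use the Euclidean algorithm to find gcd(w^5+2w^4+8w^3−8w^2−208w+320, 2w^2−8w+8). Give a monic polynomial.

w^2−4w+4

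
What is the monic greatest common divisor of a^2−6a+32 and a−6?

1

Euclidean algorithm in ℚ[a]:
  a^2−6a+32 = (a)(a−6) + (32)
  a−6 = ((1/32)a−3/16)(32) + (0)
The last nonzero remainder is the constant 32, so the polynomials are coprime and gcd = 1.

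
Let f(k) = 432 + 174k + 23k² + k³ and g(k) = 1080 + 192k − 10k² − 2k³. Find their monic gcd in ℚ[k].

54 + 15k + k²

By polynomial division,
  k³ + 23k² + 174k + 432 = (−1/2)(−2k³ − 10k² + 192k + 1080) + (18k² + 270k + 972)
  −2k³ − 10k² + 192k + 1080 = (−(1/9)k + 10/9)(18k² + 270k + 972) + (0)
Last nonzero remainder: 18k² + 270k + 972. Dividing through by 18 gives the monic gcd k² + 15k + 54.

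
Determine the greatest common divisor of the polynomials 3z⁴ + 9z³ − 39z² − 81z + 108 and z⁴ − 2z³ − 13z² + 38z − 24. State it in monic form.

z³ − 13z + 12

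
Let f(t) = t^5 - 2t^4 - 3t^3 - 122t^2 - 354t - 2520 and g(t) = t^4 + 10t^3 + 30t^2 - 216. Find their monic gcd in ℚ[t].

t^2 + 6t + 18

By polynomial division,
  t^5 - 2t^4 - 3t^3 - 122t^2 - 354t - 2520 = (t - 12)(t^4 + 10t^3 + 30t^2 - 216) + (87t^3 + 238t^2 - 138t - 5112)
  t^4 + 10t^3 + 30t^2 - 216 = ((1/87)t + 632/7569)(87t^3 + 238t^2 - 138t - 5112) + ((88660/7569)t^2 + (177320/2523)t + 177320/841)
  87t^3 + 238t^2 - 138t - 5112 = ((658503/88660)t - 537399/22165)((88660/7569)t^2 + (177320/2523)t + 177320/841) + (0)
Last nonzero remainder: (88660/7569)t^2 + (177320/2523)t + 177320/841. Dividing through by 88660/7569 gives the monic gcd t^2 + 6t + 18.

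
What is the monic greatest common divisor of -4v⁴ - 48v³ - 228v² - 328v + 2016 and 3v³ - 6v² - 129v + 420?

v + 7

Euclidean algorithm in ℚ[v]:
  -4v⁴ - 48v³ - 228v² - 328v + 2016 = (-(4/3)v - 56/3)(3v³ - 6v² - 129v + 420) + (-512v² - 2176v + 9856)
  3v³ - 6v² - 129v + 420 = (-(3/512)v + 75/2048)(-512v² - 2176v + 9856) + ((135/16)v + 945/16)
  -512v² - 2176v + 9856 = (-(8192/135)v + 22528/135)((135/16)v + 945/16) + (0)
Last nonzero remainder: (135/16)v + 945/16. Dividing through by 135/16 gives the monic gcd v + 7.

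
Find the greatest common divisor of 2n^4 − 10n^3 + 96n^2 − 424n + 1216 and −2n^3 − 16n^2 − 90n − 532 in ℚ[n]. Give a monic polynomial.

By polynomial division,
  2n^4 − 10n^3 + 96n^2 − 424n + 1216 = (−n + 13)(−2n^3 − 16n^2 − 90n − 532) + (214n^2 + 214n + 8132)
  −2n^3 − 16n^2 − 90n − 532 = (−(1/107)n − 7/107)(214n^2 + 214n + 8132) + (0)
Last nonzero remainder: 214n^2 + 214n + 8132. Dividing through by 214 gives the monic gcd n^2 + n + 38.

n^2 + n + 38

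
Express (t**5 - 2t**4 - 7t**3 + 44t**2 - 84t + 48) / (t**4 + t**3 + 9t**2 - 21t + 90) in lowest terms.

Apply the Euclidean algorithm:
  t**5 - 2t**4 - 7t**3 + 44t**2 - 84t + 48 = (t - 3)(t**4 + t**3 + 9t**2 - 21t + 90) + (-13t**3 + 92t**2 - 237t + 318)
  t**4 + t**3 + 9t**2 - 21t + 90 = (-(1/13)t - 105/169)(-13t**3 + 92t**2 - 237t + 318) + ((8100/169)t**2 - (24300/169)t + 48600/169)
  -13t**3 + 92t**2 - 237t + 318 = (-(2197/8100)t + 8957/8100)((8100/169)t**2 - (24300/169)t + 48600/169) + (0)
Last nonzero remainder: (8100/169)t**2 - (24300/169)t + 48600/169. Dividing through by 8100/169 gives the monic gcd t**2 - 3t + 6.
Cancel t**2 - 3t + 6 from numerator and denominator to get the reduced form.

(t**3 + t**2 - 10t + 8)/(t**2 + 4t + 15)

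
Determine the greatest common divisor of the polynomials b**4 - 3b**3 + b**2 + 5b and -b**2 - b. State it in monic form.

b**2 + b

Apply the Euclidean algorithm:
  b**4 - 3b**3 + b**2 + 5b = (-b**2 + 4b - 5)(-b**2 - b) + (0)
Last nonzero remainder: -b**2 - b. Dividing through by -1 gives the monic gcd b**2 + b.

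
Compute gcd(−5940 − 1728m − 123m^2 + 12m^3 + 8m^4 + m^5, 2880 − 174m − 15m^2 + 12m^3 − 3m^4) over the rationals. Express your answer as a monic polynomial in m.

By polynomial division,
  m^5 + 8m^4 + 12m^3 − 123m^2 − 1728m − 5940 = (−(1/3)m − 4)(−3m^4 + 12m^3 − 15m^2 − 174m + 2880) + (55m^3 − 241m^2 − 1464m + 5580)
  −3m^4 + 12m^3 − 15m^2 − 174m + 2880 = (−(3/55)m − 63/3025)(55m^3 − 241m^2 − 1464m + 5580) + (−(302118/3025)m^2 + (302118/3025)m + 1812708/605)
  55m^3 − 241m^2 − 1464m + 5580 = (−(166375/302118)m + 93775/50353)(−(302118/3025)m^2 + (302118/3025)m + 1812708/605) + (0)
Last nonzero remainder: −(302118/3025)m^2 + (302118/3025)m + 1812708/605. Dividing through by −302118/3025 gives the monic gcd m^2 − m − 30.

−30 − m + m^2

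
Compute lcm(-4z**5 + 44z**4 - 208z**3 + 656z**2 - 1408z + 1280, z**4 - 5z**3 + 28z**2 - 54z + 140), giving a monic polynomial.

Apply the Euclidean algorithm:
  -4z**5 + 44z**4 - 208z**3 + 656z**2 - 1408z + 1280 = (-4z + 24)(z**4 - 5z**3 + 28z**2 - 54z + 140) + (24z**3 - 232z**2 + 448z - 2080)
  z**4 - 5z**3 + 28z**2 - 54z + 140 = ((1/24)z + 7/36)(24z**3 - 232z**2 + 448z - 2080) + ((490/9)z**2 - (490/9)z + 4900/9)
  24z**3 - 232z**2 + 448z - 2080 = ((108/245)z - 936/245)((490/9)z**2 - (490/9)z + 4900/9) + (0)
Last nonzero remainder: (490/9)z**2 - (490/9)z + 4900/9. Dividing through by 490/9 gives the monic gcd z**2 - z + 10.
Then lcm(f, g) = f·g / gcd(f, g); expanding and making the result monic gives the answer.

z**7 - 15z**6 + 110z**5 - 526z**4 + 1736z**3 - 4024z**2 + 6208z - 4480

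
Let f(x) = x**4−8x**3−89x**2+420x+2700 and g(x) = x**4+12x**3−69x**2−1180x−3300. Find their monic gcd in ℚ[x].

x**3+x**2−80x−300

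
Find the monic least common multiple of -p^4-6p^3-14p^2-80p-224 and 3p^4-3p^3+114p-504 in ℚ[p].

p^5+3p^4-4p^3+38p^2-16p-672

Repeated division with remainder:
  -p^4-6p^3-14p^2-80p-224 = (-1/3)(3p^4-3p^3+114p-504) + (-7p^3-14p^2-42p-392)
  3p^4-3p^3+114p-504 = (-(3/7)p+9/7)(-7p^3-14p^2-42p-392) + (0)
Last nonzero remainder: -7p^3-14p^2-42p-392. Dividing through by -7 gives the monic gcd p^3+2p^2+6p+56.
Then lcm(f, g) = f·g / gcd(f, g); expanding and making the result monic gives the answer.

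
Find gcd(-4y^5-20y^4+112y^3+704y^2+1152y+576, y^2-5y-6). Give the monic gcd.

Euclidean algorithm in ℚ[y]:
  -4y^5-20y^4+112y^3+704y^2+1152y+576 = (-4y^3-40y^2-112y-96)(y^2-5y-6) + (0)
The last nonzero remainder y^2-5y-6 is already monic.

y^2-5y-6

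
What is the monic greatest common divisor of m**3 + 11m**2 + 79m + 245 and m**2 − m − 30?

Euclidean algorithm in ℚ[m]:
  m**3 + 11m**2 + 79m + 245 = (m + 12)(m**2 − m − 30) + (121m + 605)
  m**2 − m − 30 = ((1/121)m − 6/121)(121m + 605) + (0)
Last nonzero remainder: 121m + 605. Dividing through by 121 gives the monic gcd m + 5.

m + 5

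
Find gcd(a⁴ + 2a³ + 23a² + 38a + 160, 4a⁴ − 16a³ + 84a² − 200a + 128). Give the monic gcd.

a² − a + 16

Apply the Euclidean algorithm:
  a⁴ + 2a³ + 23a² + 38a + 160 = (1/4)(4a⁴ − 16a³ + 84a² − 200a + 128) + (6a³ + 2a² + 88a + 128)
  4a⁴ − 16a³ + 84a² − 200a + 128 = ((2/3)a − 26/9)(6a³ + 2a² + 88a + 128) + ((280/9)a² − (280/9)a + 4480/9)
  6a³ + 2a² + 88a + 128 = ((27/140)a + 9/35)((280/9)a² − (280/9)a + 4480/9) + (0)
Last nonzero remainder: (280/9)a² − (280/9)a + 4480/9. Dividing through by 280/9 gives the monic gcd a² − a + 16.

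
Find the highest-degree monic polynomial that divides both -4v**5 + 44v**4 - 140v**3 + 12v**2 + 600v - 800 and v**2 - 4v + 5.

Euclidean algorithm in ℚ[v]:
  -4v**5 + 44v**4 - 140v**3 + 12v**2 + 600v - 800 = (-4v**3 + 28v**2 - 8v - 160)(v**2 - 4v + 5) + (0)
The last nonzero remainder v**2 - 4v + 5 is already monic.

v**2 - 4v + 5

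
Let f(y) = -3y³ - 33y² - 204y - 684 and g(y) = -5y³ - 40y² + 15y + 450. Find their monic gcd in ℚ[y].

y + 6

Repeated division with remainder:
  -3y³ - 33y² - 204y - 684 = (3/5)(-5y³ - 40y² + 15y + 450) + (-9y² - 213y - 954)
  -5y³ - 40y² + 15y + 450 = ((5/9)y - 235/27)(-9y² - 213y - 954) + (-(11780/9)y - 23560/3)
  -9y² - 213y - 954 = ((81/11780)y + 1431/11780)(-(11780/9)y - 23560/3) + (0)
Last nonzero remainder: -(11780/9)y - 23560/3. Dividing through by -11780/9 gives the monic gcd y + 6.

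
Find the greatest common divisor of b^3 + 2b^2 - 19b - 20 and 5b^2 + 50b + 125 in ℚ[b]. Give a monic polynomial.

Apply the Euclidean algorithm:
  b^3 + 2b^2 - 19b - 20 = ((1/5)b - 8/5)(5b^2 + 50b + 125) + (36b + 180)
  5b^2 + 50b + 125 = ((5/36)b + 25/36)(36b + 180) + (0)
Last nonzero remainder: 36b + 180. Dividing through by 36 gives the monic gcd b + 5.

b + 5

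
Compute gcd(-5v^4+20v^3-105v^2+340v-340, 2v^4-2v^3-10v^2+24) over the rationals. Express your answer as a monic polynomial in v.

Repeated division with remainder:
  -5v^4+20v^3-105v^2+340v-340 = (-5/2)(2v^4-2v^3-10v^2+24) + (15v^3-130v^2+340v-280)
  2v^4-2v^3-10v^2+24 = ((2/15)v+46/45)(15v^3-130v^2+340v-280) + ((698/9)v^2-(2792/9)v+2792/9)
  15v^3-130v^2+340v-280 = ((135/698)v-315/349)((698/9)v^2-(2792/9)v+2792/9) + (0)
Last nonzero remainder: (698/9)v^2-(2792/9)v+2792/9. Dividing through by 698/9 gives the monic gcd v^2-4v+4.

v^2-4v+4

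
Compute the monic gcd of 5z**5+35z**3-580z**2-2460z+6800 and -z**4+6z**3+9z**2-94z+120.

Apply the Euclidean algorithm:
  5z**5+35z**3-580z**2-2460z+6800 = (-5z-30)(-z**4+6z**3+9z**2-94z+120) + (260z**3-780z**2-4680z+10400)
  -z**4+6z**3+9z**2-94z+120 = (-(1/260)z+3/260)(260z**3-780z**2-4680z+10400) + (0)
Last nonzero remainder: 260z**3-780z**2-4680z+10400. Dividing through by 260 gives the monic gcd z**3-3z**2-18z+40.

z**3-3z**2-18z+40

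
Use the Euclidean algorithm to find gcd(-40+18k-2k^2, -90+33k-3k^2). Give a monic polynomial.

By polynomial division,
  -2k^2+18k-40 = (2/3)(-3k^2+33k-90) + (-4k+20)
  -3k^2+33k-90 = ((3/4)k-9/2)(-4k+20) + (0)
Last nonzero remainder: -4k+20. Dividing through by -4 gives the monic gcd k-5.

-5+k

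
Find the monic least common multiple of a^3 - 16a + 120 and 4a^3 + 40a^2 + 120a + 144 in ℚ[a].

Euclidean algorithm in ℚ[a]:
  a^3 - 16a + 120 = (1/4)(4a^3 + 40a^2 + 120a + 144) + (-10a^2 - 46a + 84)
  4a^3 + 40a^2 + 120a + 144 = (-(2/5)a - 54/25)(-10a^2 - 46a + 84) + ((1356/25)a + 8136/25)
  -10a^2 - 46a + 84 = (-(125/678)a + 175/678)((1356/25)a + 8136/25) + (0)
Last nonzero remainder: (1356/25)a + 8136/25. Dividing through by 1356/25 gives the monic gcd a + 6.
Then lcm(f, g) = f·g / gcd(f, g); expanding and making the result monic gives the answer.

a^5 + 4a^4 - 10a^3 + 56a^2 + 384a + 720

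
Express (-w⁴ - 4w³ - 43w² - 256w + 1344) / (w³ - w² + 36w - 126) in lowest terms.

Apply the Euclidean algorithm:
  -w⁴ - 4w³ - 43w² - 256w + 1344 = (-w - 5)(w³ - w² + 36w - 126) + (-12w² - 202w + 714)
  w³ - w² + 36w - 126 = (-(1/12)w + 107/72)(-12w² - 202w + 714) + ((14245/36)w - 14245/12)
  -12w² - 202w + 714 = (-(432/14245)w - 1224/2035)((14245/36)w - 14245/12) + (0)
Last nonzero remainder: (14245/36)w - 14245/12. Dividing through by 14245/36 gives the monic gcd w - 3.
Cancel w - 3 from numerator and denominator to get the reduced form.

(-w³ - 7w² - 64w - 448)/(w² + 2w + 42)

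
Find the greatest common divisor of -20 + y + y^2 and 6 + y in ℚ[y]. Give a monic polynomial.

1

Repeated division with remainder:
  y^2 + y - 20 = (y - 5)(y + 6) + (10)
  y + 6 = ((1/10)y + 3/5)(10) + (0)
The last nonzero remainder is the constant 10, so the polynomials are coprime and gcd = 1.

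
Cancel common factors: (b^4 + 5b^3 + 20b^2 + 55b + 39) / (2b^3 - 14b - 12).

By polynomial division,
  b^4 + 5b^3 + 20b^2 + 55b + 39 = ((1/2)b + 5/2)(2b^3 - 14b - 12) + (27b^2 + 96b + 69)
  2b^3 - 14b - 12 = ((2/27)b - 64/243)(27b^2 + 96b + 69) + ((500/81)b + 500/81)
  27b^2 + 96b + 69 = ((2187/500)b + 5589/500)((500/81)b + 500/81) + (0)
Last nonzero remainder: (500/81)b + 500/81. Dividing through by 500/81 gives the monic gcd b + 1.
Cancel b + 1 from numerator and denominator to get the reduced form.

(b^3 + 4b^2 + 16b + 39)/(2b^2 - 2b - 12)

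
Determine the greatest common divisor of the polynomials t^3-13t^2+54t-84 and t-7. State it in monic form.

t-7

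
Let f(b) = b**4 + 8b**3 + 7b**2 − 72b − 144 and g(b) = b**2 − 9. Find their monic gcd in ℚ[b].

b**2 − 9

By polynomial division,
  b**4 + 8b**3 + 7b**2 − 72b − 144 = (b**2 + 8b + 16)(b**2 − 9) + (0)
The last nonzero remainder b**2 − 9 is already monic.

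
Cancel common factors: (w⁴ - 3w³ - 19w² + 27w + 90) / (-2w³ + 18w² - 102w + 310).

(-w³ - 2w² + 9w + 18)/(2w² - 8w + 62)

By polynomial division,
  w⁴ - 3w³ - 19w² + 27w + 90 = (-(1/2)w - 3)(-2w³ + 18w² - 102w + 310) + (-16w² - 124w + 1020)
  -2w³ + 18w² - 102w + 310 = ((1/8)w - 67/32)(-16w² - 124w + 1020) + (-(3913/8)w + 19565/8)
  -16w² - 124w + 1020 = ((128/3913)w + 1632/3913)(-(3913/8)w + 19565/8) + (0)
Last nonzero remainder: -(3913/8)w + 19565/8. Dividing through by -3913/8 gives the monic gcd w - 5.
Cancel w - 5 from numerator and denominator to get the reduced form.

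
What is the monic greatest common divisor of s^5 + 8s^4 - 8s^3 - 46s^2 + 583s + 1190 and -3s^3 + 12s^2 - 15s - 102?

s^3 - 4s^2 + 5s + 34

By polynomial division,
  s^5 + 8s^4 - 8s^3 - 46s^2 + 583s + 1190 = (-(1/3)s^2 - 4s - 35/3)(-3s^3 + 12s^2 - 15s - 102) + (0)
Last nonzero remainder: -3s^3 + 12s^2 - 15s - 102. Dividing through by -3 gives the monic gcd s^3 - 4s^2 + 5s + 34.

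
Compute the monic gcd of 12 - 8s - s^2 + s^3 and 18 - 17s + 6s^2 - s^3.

Apply the Euclidean algorithm:
  s^3 - s^2 - 8s + 12 = (-1)(-s^3 + 6s^2 - 17s + 18) + (5s^2 - 25s + 30)
  -s^3 + 6s^2 - 17s + 18 = (-(1/5)s + 1/5)(5s^2 - 25s + 30) + (-6s + 12)
  5s^2 - 25s + 30 = (-(5/6)s + 5/2)(-6s + 12) + (0)
Last nonzero remainder: -6s + 12. Dividing through by -6 gives the monic gcd s - 2.

-2 + s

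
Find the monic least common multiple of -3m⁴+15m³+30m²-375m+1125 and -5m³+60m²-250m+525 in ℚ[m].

m⁵-12m⁴+25m³+195m²-1250m+2625

By polynomial division,
  -3m⁴+15m³+30m²-375m+1125 = ((3/5)m+21/5)(-5m³+60m²-250m+525) + (-72m²+360m-1080)
  -5m³+60m²-250m+525 = ((5/72)m-35/72)(-72m²+360m-1080) + (0)
Last nonzero remainder: -72m²+360m-1080. Dividing through by -72 gives the monic gcd m²-5m+15.
Then lcm(f, g) = f·g / gcd(f, g); expanding and making the result monic gives the answer.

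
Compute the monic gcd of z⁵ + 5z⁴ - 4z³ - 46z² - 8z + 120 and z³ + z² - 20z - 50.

z² + 6z + 10

Apply the Euclidean algorithm:
  z⁵ + 5z⁴ - 4z³ - 46z² - 8z + 120 = (z² + 4z + 12)(z³ + z² - 20z - 50) + (72z² + 432z + 720)
  z³ + z² - 20z - 50 = ((1/72)z - 5/72)(72z² + 432z + 720) + (0)
Last nonzero remainder: 72z² + 432z + 720. Dividing through by 72 gives the monic gcd z² + 6z + 10.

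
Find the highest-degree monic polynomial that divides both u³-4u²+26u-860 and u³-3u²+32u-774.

u²+6u+86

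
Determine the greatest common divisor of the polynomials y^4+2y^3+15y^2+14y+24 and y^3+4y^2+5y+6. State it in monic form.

y^2+y+2

Apply the Euclidean algorithm:
  y^4+2y^3+15y^2+14y+24 = (y-2)(y^3+4y^2+5y+6) + (18y^2+18y+36)
  y^3+4y^2+5y+6 = ((1/18)y+1/6)(18y^2+18y+36) + (0)
Last nonzero remainder: 18y^2+18y+36. Dividing through by 18 gives the monic gcd y^2+y+2.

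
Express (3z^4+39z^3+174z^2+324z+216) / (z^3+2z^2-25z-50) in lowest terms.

Euclidean algorithm in ℚ[z]:
  3z^4+39z^3+174z^2+324z+216 = (3z+33)(z^3+2z^2-25z-50) + (183z^2+1299z+1866)
  z^3+2z^2-25z-50 = ((1/183)z-311/11163)(183z^2+1299z+1866) + ((3696/3721)z+7392/3721)
  183z^2+1299z+1866 = ((226981/1232)z+1157231/1232)((3696/3721)z+7392/3721) + (0)
Last nonzero remainder: (3696/3721)z+7392/3721. Dividing through by 3696/3721 gives the monic gcd z+2.
Cancel z+2 from numerator and denominator to get the reduced form.

(3z^3+33z^2+108z+108)/(z^2-25)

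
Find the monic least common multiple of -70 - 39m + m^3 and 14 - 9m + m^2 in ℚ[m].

Apply the Euclidean algorithm:
  m^3 - 39m - 70 = (m + 9)(m^2 - 9m + 14) + (28m - 196)
  m^2 - 9m + 14 = ((1/28)m - 1/14)(28m - 196) + (0)
Last nonzero remainder: 28m - 196. Dividing through by 28 gives the monic gcd m - 7.
Then lcm(f, g) = f·g / gcd(f, g); expanding and making the result monic gives the answer.

140 + 8m - 39m^2 - 2m^3 + m^4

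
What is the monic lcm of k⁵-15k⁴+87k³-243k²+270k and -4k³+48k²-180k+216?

Euclidean algorithm in ℚ[k]:
  k⁵-15k⁴+87k³-243k²+270k = (-(1/4)k²+(3/4)k-3/2)(-4k³+48k²-180k+216) + (18k²-162k+324)
  -4k³+48k²-180k+216 = (-(2/9)k+2/3)(18k²-162k+324) + (0)
Last nonzero remainder: 18k²-162k+324. Dividing through by 18 gives the monic gcd k²-9k+18.
Then lcm(f, g) = f·g / gcd(f, g); expanding and making the result monic gives the answer.

k⁶-18k⁵+132k⁴-504k³+999k²-810k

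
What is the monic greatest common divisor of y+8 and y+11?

1

Euclidean algorithm in ℚ[y]:
  y+8 = (y+11) + (-3)
  y+11 = (-(1/3)y-11/3)(-3) + (0)
The last nonzero remainder is the constant -3, so the polynomials are coprime and gcd = 1.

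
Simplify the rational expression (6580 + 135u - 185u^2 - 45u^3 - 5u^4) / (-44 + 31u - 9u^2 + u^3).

(-1645 - 445u - 65u^2 - 5u^3)/(11 - 5u + u^2)

Euclidean algorithm in ℚ[u]:
  -5u^4 - 45u^3 - 185u^2 + 135u + 6580 = (-5u - 90)(u^3 - 9u^2 + 31u - 44) + (-840u^2 + 2705u + 2620)
  u^3 - 9u^2 + 31u - 44 = (-(1/840)u + 971/141120)(-840u^2 + 2705u + 2620) + ((437665/28224)u - 437665/7056)
  -840u^2 + 2705u + 2620 = (-(4741632/87533)u - 3697344/87533)((437665/28224)u - 437665/7056) + (0)
Last nonzero remainder: (437665/28224)u - 437665/7056. Dividing through by 437665/28224 gives the monic gcd u - 4.
Cancel u - 4 from numerator and denominator to get the reduced form.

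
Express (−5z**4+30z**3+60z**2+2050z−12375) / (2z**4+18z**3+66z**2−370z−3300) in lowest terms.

Repeated division with remainder:
  −5z**4+30z**3+60z**2+2050z−12375 = (−5/2)(2z**4+18z**3+66z**2−370z−3300) + (75z**3+225z**2+1125z−20625)
  2z**4+18z**3+66z**2−370z−3300 = ((2/75)z+4/25)(75z**3+225z**2+1125z−20625) + (0)
Last nonzero remainder: 75z**3+225z**2+1125z−20625. Dividing through by 75 gives the monic gcd z**3+3z**2+15z−275.
Cancel z**3+3z**2+15z−275 from numerator and denominator to get the reduced form.

(−5z+45)/(2z+12)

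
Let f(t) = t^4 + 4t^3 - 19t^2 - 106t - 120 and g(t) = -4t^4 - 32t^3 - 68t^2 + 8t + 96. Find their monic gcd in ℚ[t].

Repeated division with remainder:
  t^4 + 4t^3 - 19t^2 - 106t - 120 = (-1/4)(-4t^4 - 32t^3 - 68t^2 + 8t + 96) + (-4t^3 - 36t^2 - 104t - 96)
  -4t^4 - 32t^3 - 68t^2 + 8t + 96 = (t - 1)(-4t^3 - 36t^2 - 104t - 96) + (0)
Last nonzero remainder: -4t^3 - 36t^2 - 104t - 96. Dividing through by -4 gives the monic gcd t^3 + 9t^2 + 26t + 24.

t^3 + 9t^2 + 26t + 24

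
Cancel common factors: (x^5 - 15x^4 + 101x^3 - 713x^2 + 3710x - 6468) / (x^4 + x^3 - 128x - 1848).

(x^2 - 10x + 21)/(x + 6)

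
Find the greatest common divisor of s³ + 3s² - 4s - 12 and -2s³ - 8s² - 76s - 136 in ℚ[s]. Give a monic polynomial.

s + 2

Repeated division with remainder:
  s³ + 3s² - 4s - 12 = (-1/2)(-2s³ - 8s² - 76s - 136) + (-s² - 42s - 80)
  -2s³ - 8s² - 76s - 136 = (2s - 76)(-s² - 42s - 80) + (-3108s - 6216)
  -s² - 42s - 80 = ((1/3108)s + 10/777)(-3108s - 6216) + (0)
Last nonzero remainder: -3108s - 6216. Dividing through by -3108 gives the monic gcd s + 2.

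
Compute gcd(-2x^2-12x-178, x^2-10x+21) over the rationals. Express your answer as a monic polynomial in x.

1

By polynomial division,
  -2x^2-12x-178 = (-2)(x^2-10x+21) + (-32x-136)
  x^2-10x+21 = (-(1/32)x+57/128)(-32x-136) + (1305/16)
  -32x-136 = (-(512/1305)x-2176/1305)(1305/16) + (0)
The last nonzero remainder is the constant 1305/16, so the polynomials are coprime and gcd = 1.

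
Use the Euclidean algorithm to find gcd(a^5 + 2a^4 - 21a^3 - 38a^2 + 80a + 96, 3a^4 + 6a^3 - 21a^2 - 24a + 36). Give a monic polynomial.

a^2 + a - 6

By polynomial division,
  a^5 + 2a^4 - 21a^3 - 38a^2 + 80a + 96 = ((1/3)a)(3a^4 + 6a^3 - 21a^2 - 24a + 36) + (-14a^3 - 30a^2 + 68a + 96)
  3a^4 + 6a^3 - 21a^2 - 24a + 36 = (-(3/14)a + 3/98)(-14a^3 - 30a^2 + 68a + 96) + (-(270/49)a^2 - (270/49)a + 1620/49)
  -14a^3 - 30a^2 + 68a + 96 = ((343/135)a + 392/135)(-(270/49)a^2 - (270/49)a + 1620/49) + (0)
Last nonzero remainder: -(270/49)a^2 - (270/49)a + 1620/49. Dividing through by -270/49 gives the monic gcd a^2 + a - 6.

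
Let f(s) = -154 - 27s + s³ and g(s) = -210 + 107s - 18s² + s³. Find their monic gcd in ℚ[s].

Apply the Euclidean algorithm:
  s³ - 27s - 154 = (s³ - 18s² + 107s - 210) + (18s² - 134s + 56)
  s³ - 18s² + 107s - 210 = ((1/18)s - 95/162)(18s² - 134s + 56) + ((2050/81)s - 14350/81)
  18s² - 134s + 56 = ((729/1025)s - 324/1025)((2050/81)s - 14350/81) + (0)
Last nonzero remainder: (2050/81)s - 14350/81. Dividing through by 2050/81 gives the monic gcd s - 7.

-7 + s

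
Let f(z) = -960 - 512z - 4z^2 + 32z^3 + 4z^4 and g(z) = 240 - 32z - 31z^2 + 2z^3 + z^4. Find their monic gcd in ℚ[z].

Euclidean algorithm in ℚ[z]:
  4z^4 + 32z^3 - 4z^2 - 512z - 960 = (4)(z^4 + 2z^3 - 31z^2 - 32z + 240) + (24z^3 + 120z^2 - 384z - 1920)
  z^4 + 2z^3 - 31z^2 - 32z + 240 = ((1/24)z - 1/8)(24z^3 + 120z^2 - 384z - 1920) + (0)
Last nonzero remainder: 24z^3 + 120z^2 - 384z - 1920. Dividing through by 24 gives the monic gcd z^3 + 5z^2 - 16z - 80.

-80 - 16z + 5z^2 + z^3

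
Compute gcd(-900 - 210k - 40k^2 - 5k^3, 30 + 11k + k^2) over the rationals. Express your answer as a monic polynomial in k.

6 + k

Repeated division with remainder:
  -5k^3 - 40k^2 - 210k - 900 = (-5k + 15)(k^2 + 11k + 30) + (-225k - 1350)
  k^2 + 11k + 30 = (-(1/225)k - 1/45)(-225k - 1350) + (0)
Last nonzero remainder: -225k - 1350. Dividing through by -225 gives the monic gcd k + 6.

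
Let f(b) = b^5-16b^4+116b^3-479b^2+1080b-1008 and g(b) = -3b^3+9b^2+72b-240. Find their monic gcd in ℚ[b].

Apply the Euclidean algorithm:
  b^5-16b^4+116b^3-479b^2+1080b-1008 = (-(1/3)b^2+(13/3)b-101/3)(-3b^3+9b^2+72b-240) + (-568b^2+4544b-9088)
  -3b^3+9b^2+72b-240 = ((3/568)b+15/568)(-568b^2+4544b-9088) + (0)
Last nonzero remainder: -568b^2+4544b-9088. Dividing through by -568 gives the monic gcd b^2-8b+16.

b^2-8b+16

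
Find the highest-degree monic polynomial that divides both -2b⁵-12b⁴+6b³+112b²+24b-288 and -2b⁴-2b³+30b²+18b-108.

By polynomial division,
  -2b⁵-12b⁴+6b³+112b²+24b-288 = (b+5)(-2b⁴-2b³+30b²+18b-108) + (-14b³-56b²+42b+252)
  -2b⁴-2b³+30b²+18b-108 = ((1/7)b-3/7)(-14b³-56b²+42b+252) + (0)
Last nonzero remainder: -14b³-56b²+42b+252. Dividing through by -14 gives the monic gcd b³+4b²-3b-18.

b³+4b²-3b-18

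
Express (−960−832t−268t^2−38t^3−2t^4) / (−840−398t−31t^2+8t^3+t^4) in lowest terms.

(−8−2t)/(−7+t)

Repeated division with remainder:
  −2t^4−38t^3−268t^2−832t−960 = (−2)(t^4+8t^3−31t^2−398t−840) + (−22t^3−330t^2−1628t−2640)
  t^4+8t^3−31t^2−398t−840 = (−(1/22)t+7/22)(−22t^3−330t^2−1628t−2640) + (0)
Last nonzero remainder: −22t^3−330t^2−1628t−2640. Dividing through by −22 gives the monic gcd t^3+15t^2+74t+120.
Cancel t^3+15t^2+74t+120 from numerator and denominator to get the reduced form.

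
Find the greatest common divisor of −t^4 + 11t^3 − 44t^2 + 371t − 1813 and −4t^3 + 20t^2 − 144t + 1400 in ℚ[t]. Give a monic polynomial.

Apply the Euclidean algorithm:
  −t^4 + 11t^3 − 44t^2 + 371t − 1813 = ((1/4)t − 3/2)(−4t^3 + 20t^2 − 144t + 1400) + (22t^2 − 195t + 287)
  −4t^3 + 20t^2 − 144t + 1400 = (−(2/11)t − 85/121)(22t^2 − 195t + 287) + (−(27685/121)t + 193795/121)
  22t^2 − 195t + 287 = (−(2662/27685)t + 4961/27685)(−(27685/121)t + 193795/121) + (0)
Last nonzero remainder: −(27685/121)t + 193795/121. Dividing through by −27685/121 gives the monic gcd t − 7.

t − 7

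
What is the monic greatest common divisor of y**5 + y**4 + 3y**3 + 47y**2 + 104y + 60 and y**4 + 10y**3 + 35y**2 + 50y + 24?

y**2 + 3y + 2

Repeated division with remainder:
  y**5 + y**4 + 3y**3 + 47y**2 + 104y + 60 = (y − 9)(y**4 + 10y**3 + 35y**2 + 50y + 24) + (58y**3 + 312y**2 + 530y + 276)
  y**4 + 10y**3 + 35y**2 + 50y + 24 = ((1/58)y + 67/841)(58y**3 + 312y**2 + 530y + 276) + ((846/841)y**2 + (2538/841)y + 1692/841)
  58y**3 + 312y**2 + 530y + 276 = ((24389/423)y + 19343/141)((846/841)y**2 + (2538/841)y + 1692/841) + (0)
Last nonzero remainder: (846/841)y**2 + (2538/841)y + 1692/841. Dividing through by 846/841 gives the monic gcd y**2 + 3y + 2.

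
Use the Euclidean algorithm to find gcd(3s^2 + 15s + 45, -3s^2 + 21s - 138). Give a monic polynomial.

Repeated division with remainder:
  3s^2 + 15s + 45 = (-1)(-3s^2 + 21s - 138) + (36s - 93)
  -3s^2 + 21s - 138 = (-(1/12)s + 53/144)(36s - 93) + (-4981/48)
  36s - 93 = (-(1728/4981)s + 4464/4981)(-4981/48) + (0)
The last nonzero remainder is the constant -4981/48, so the polynomials are coprime and gcd = 1.

1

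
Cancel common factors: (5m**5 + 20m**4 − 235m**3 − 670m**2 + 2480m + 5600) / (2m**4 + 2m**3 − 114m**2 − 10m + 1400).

Euclidean algorithm in ℚ[m]:
  5m**5 + 20m**4 − 235m**3 − 670m**2 + 2480m + 5600 = ((5/2)m + 15/2)(2m**4 + 2m**3 − 114m**2 − 10m + 1400) + (35m**3 + 210m**2 − 945m − 4900)
  2m**4 + 2m**3 − 114m**2 − 10m + 1400 = ((2/35)m − 2/7)(35m**3 + 210m**2 − 945m − 4900) + (0)
Last nonzero remainder: 35m**3 + 210m**2 − 945m − 4900. Dividing through by 35 gives the monic gcd m**3 + 6m**2 − 27m − 140.
Cancel m**3 + 6m**2 − 27m − 140 from numerator and denominator to get the reduced form.

(5m**2 − 10m − 40)/(2m − 10)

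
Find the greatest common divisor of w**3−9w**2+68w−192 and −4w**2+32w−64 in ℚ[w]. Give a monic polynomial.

Repeated division with remainder:
  w**3−9w**2+68w−192 = (−(1/4)w+1/4)(−4w**2+32w−64) + (44w−176)
  −4w**2+32w−64 = (−(1/11)w+4/11)(44w−176) + (0)
Last nonzero remainder: 44w−176. Dividing through by 44 gives the monic gcd w−4.

w−4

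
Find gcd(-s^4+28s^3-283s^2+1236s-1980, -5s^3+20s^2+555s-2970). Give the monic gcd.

s-6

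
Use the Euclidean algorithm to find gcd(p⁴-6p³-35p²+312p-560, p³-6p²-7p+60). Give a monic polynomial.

p²-9p+20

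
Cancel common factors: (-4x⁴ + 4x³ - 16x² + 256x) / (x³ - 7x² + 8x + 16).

(-4x³ - 12x² - 64x)/(x² - 3x - 4)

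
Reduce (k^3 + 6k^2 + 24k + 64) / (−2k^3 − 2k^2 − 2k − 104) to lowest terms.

(−k^2 − 2k − 16)/(2k^2 − 6k + 26)

Repeated division with remainder:
  k^3 + 6k^2 + 24k + 64 = (−1/2)(−2k^3 − 2k^2 − 2k − 104) + (5k^2 + 23k + 12)
  −2k^3 − 2k^2 − 2k − 104 = (−(2/5)k + 36/25)(5k^2 + 23k + 12) + (−(758/25)k − 3032/25)
  5k^2 + 23k + 12 = (−(125/758)k − 75/758)(−(758/25)k − 3032/25) + (0)
Last nonzero remainder: −(758/25)k − 3032/25. Dividing through by −758/25 gives the monic gcd k + 4.
Cancel k + 4 from numerator and denominator to get the reduced form.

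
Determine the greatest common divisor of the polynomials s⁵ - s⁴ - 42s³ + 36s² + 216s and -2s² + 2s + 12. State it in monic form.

Repeated division with remainder:
  s⁵ - s⁴ - 42s³ + 36s² + 216s = (-(1/2)s³ + 18s)(-2s² + 2s + 12) + (0)
Last nonzero remainder: -2s² + 2s + 12. Dividing through by -2 gives the monic gcd s² - s - 6.

s² - s - 6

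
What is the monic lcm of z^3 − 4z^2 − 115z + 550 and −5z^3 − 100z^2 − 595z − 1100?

z^5 + 5z^4 − 131z^3 − 565z^2 + 2650z + 11000

By polynomial division,
  z^3 − 4z^2 − 115z + 550 = (−1/5)(−5z^3 − 100z^2 − 595z − 1100) + (−24z^2 − 234z + 330)
  −5z^3 − 100z^2 − 595z − 1100 = ((5/24)z + 205/96)(−24z^2 − 234z + 330) + (−(2625/16)z − 28875/16)
  −24z^2 − 234z + 330 = ((128/875)z − 32/175)(−(2625/16)z − 28875/16) + (0)
Last nonzero remainder: −(2625/16)z − 28875/16. Dividing through by −2625/16 gives the monic gcd z + 11.
Then lcm(f, g) = f·g / gcd(f, g); expanding and making the result monic gives the answer.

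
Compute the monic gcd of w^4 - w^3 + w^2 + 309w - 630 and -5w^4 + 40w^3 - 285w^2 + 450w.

Euclidean algorithm in ℚ[w]:
  w^4 - w^3 + w^2 + 309w - 630 = (-1/5)(-5w^4 + 40w^3 - 285w^2 + 450w) + (7w^3 - 56w^2 + 399w - 630)
  -5w^4 + 40w^3 - 285w^2 + 450w = (-(5/7)w)(7w^3 - 56w^2 + 399w - 630) + (0)
Last nonzero remainder: 7w^3 - 56w^2 + 399w - 630. Dividing through by 7 gives the monic gcd w^3 - 8w^2 + 57w - 90.

w^3 - 8w^2 + 57w - 90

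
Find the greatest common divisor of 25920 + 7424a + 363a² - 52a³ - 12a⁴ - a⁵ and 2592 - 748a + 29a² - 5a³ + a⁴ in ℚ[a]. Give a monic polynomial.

-648 + 25a - a² + a³

Apply the Euclidean algorithm:
  -a⁵ - 12a⁴ - 52a³ + 363a² + 7424a + 25920 = (-a - 17)(a⁴ - 5a³ + 29a² - 748a + 2592) + (-108a³ + 108a² - 2700a + 69984)
  a⁴ - 5a³ + 29a² - 748a + 2592 = (-(1/108)a + 1/27)(-108a³ + 108a² - 2700a + 69984) + (0)
Last nonzero remainder: -108a³ + 108a² - 2700a + 69984. Dividing through by -108 gives the monic gcd a³ - a² + 25a - 648.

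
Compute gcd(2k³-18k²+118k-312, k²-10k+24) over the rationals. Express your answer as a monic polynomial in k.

k-4

By polynomial division,
  2k³-18k²+118k-312 = (2k+2)(k²-10k+24) + (90k-360)
  k²-10k+24 = ((1/90)k-1/15)(90k-360) + (0)
Last nonzero remainder: 90k-360. Dividing through by 90 gives the monic gcd k-4.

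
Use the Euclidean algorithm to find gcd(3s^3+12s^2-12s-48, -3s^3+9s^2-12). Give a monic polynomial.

s-2

Euclidean algorithm in ℚ[s]:
  3s^3+12s^2-12s-48 = (-1)(-3s^3+9s^2-12) + (21s^2-12s-60)
  -3s^3+9s^2-12 = (-(1/7)s+17/49)(21s^2-12s-60) + (-(216/49)s+432/49)
  21s^2-12s-60 = (-(343/72)s-245/36)(-(216/49)s+432/49) + (0)
Last nonzero remainder: -(216/49)s+432/49. Dividing through by -216/49 gives the monic gcd s-2.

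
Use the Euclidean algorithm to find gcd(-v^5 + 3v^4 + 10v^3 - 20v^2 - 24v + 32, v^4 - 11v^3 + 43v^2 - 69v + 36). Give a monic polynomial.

By polynomial division,
  -v^5 + 3v^4 + 10v^3 - 20v^2 - 24v + 32 = (-v - 8)(v^4 - 11v^3 + 43v^2 - 69v + 36) + (-35v^3 + 255v^2 - 540v + 320)
  v^4 - 11v^3 + 43v^2 - 69v + 36 = (-(1/35)v + 26/245)(-35v^3 + 255v^2 - 540v + 320) + ((25/49)v^2 - (125/49)v + 100/49)
  -35v^3 + 255v^2 - 540v + 320 = (-(343/5)v + 784/5)((25/49)v^2 - (125/49)v + 100/49) + (0)
Last nonzero remainder: (25/49)v^2 - (125/49)v + 100/49. Dividing through by 25/49 gives the monic gcd v^2 - 5v + 4.

v^2 - 5v + 4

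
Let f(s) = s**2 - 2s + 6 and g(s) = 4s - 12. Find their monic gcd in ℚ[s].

1

Repeated division with remainder:
  s**2 - 2s + 6 = ((1/4)s + 1/4)(4s - 12) + (9)
  4s - 12 = ((4/9)s - 4/3)(9) + (0)
The last nonzero remainder is the constant 9, so the polynomials are coprime and gcd = 1.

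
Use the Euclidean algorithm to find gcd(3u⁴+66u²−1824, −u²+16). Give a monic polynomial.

Apply the Euclidean algorithm:
  3u⁴+66u²−1824 = (−3u²−114)(−u²+16) + (0)
Last nonzero remainder: −u²+16. Dividing through by −1 gives the monic gcd u²−16.

u²−16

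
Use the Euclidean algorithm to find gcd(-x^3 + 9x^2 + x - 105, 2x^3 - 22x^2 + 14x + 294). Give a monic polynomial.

x^2 - 4x - 21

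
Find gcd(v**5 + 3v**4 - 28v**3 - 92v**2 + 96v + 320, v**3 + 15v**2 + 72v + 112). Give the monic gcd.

v**2 + 8v + 16

By polynomial division,
  v**5 + 3v**4 - 28v**3 - 92v**2 + 96v + 320 = (v**2 - 12v + 80)(v**3 + 15v**2 + 72v + 112) + (-540v**2 - 4320v - 8640)
  v**3 + 15v**2 + 72v + 112 = (-(1/540)v - 7/540)(-540v**2 - 4320v - 8640) + (0)
Last nonzero remainder: -540v**2 - 4320v - 8640. Dividing through by -540 gives the monic gcd v**2 + 8v + 16.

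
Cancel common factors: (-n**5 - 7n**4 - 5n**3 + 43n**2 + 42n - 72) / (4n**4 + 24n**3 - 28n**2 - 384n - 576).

By polynomial division,
  -n**5 - 7n**4 - 5n**3 + 43n**2 + 42n - 72 = (-(1/4)n - 1/4)(4n**4 + 24n**3 - 28n**2 - 384n - 576) + (-6n**3 - 60n**2 - 198n - 216)
  4n**4 + 24n**3 - 28n**2 - 384n - 576 = (-(2/3)n + 8/3)(-6n**3 - 60n**2 - 198n - 216) + (0)
Last nonzero remainder: -6n**3 - 60n**2 - 198n - 216. Dividing through by -6 gives the monic gcd n**3 + 10n**2 + 33n + 36.
Cancel n**3 + 10n**2 + 33n + 36 from numerator and denominator to get the reduced form.

(-n**2 + 3n - 2)/(4n - 16)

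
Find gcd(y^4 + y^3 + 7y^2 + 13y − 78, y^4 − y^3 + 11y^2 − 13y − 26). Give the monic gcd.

y^3 − 2y^2 + 13y − 26

By polynomial division,
  y^4 + y^3 + 7y^2 + 13y − 78 = (y^4 − y^3 + 11y^2 − 13y − 26) + (2y^3 − 4y^2 + 26y − 52)
  y^4 − y^3 + 11y^2 − 13y − 26 = ((1/2)y + 1/2)(2y^3 − 4y^2 + 26y − 52) + (0)
Last nonzero remainder: 2y^3 − 4y^2 + 26y − 52. Dividing through by 2 gives the monic gcd y^3 − 2y^2 + 13y − 26.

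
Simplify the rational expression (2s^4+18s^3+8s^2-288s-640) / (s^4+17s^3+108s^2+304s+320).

(2s-8)/(s+4)

Repeated division with remainder:
  2s^4+18s^3+8s^2-288s-640 = (2)(s^4+17s^3+108s^2+304s+320) + (-16s^3-208s^2-896s-1280)
  s^4+17s^3+108s^2+304s+320 = (-(1/16)s-1/4)(-16s^3-208s^2-896s-1280) + (0)
Last nonzero remainder: -16s^3-208s^2-896s-1280. Dividing through by -16 gives the monic gcd s^3+13s^2+56s+80.
Cancel s^3+13s^2+56s+80 from numerator and denominator to get the reduced form.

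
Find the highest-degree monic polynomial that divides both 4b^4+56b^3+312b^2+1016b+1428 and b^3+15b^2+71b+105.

b^2+10b+21

Euclidean algorithm in ℚ[b]:
  4b^4+56b^3+312b^2+1016b+1428 = (4b−4)(b^3+15b^2+71b+105) + (88b^2+880b+1848)
  b^3+15b^2+71b+105 = ((1/88)b+5/88)(88b^2+880b+1848) + (0)
Last nonzero remainder: 88b^2+880b+1848. Dividing through by 88 gives the monic gcd b^2+10b+21.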